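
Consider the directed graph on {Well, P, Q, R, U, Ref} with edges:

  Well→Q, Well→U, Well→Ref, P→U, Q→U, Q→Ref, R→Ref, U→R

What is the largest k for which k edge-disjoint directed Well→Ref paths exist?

Assign every edge capacity 1; by Menger, the answer equals the max flow.
Path Well→Ref (+1); total 1.
Path Well→Q→Ref (+1); total 2.
Path Well→U→R→Ref (+1); total 3.
No residual Well→Ref path; max flow = 3.
Certifying cut of size 3: {Well→Q, Well→Ref, Well→U}.

3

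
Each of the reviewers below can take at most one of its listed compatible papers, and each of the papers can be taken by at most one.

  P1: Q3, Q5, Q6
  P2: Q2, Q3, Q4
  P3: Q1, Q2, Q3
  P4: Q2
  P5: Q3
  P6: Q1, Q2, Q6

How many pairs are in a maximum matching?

Unit-capacity flow: source→left, listed edges, right→sink; max matching = max flow.
Augmenting path P1→Q3 (+1); matched 1.
Augmenting path P2→Q2 (+1); matched 2.
Augmenting path P3→Q1 (+1); matched 3.
Augmenting path P6→Q6 (+1); matched 4.
Augmenting path P4→Q2→P2→Q4 (+1); matched 5.
Augmenting path P5→Q3→P1→Q5 (+1); matched 6.
No augmenting path remains; maximum matching = 6.
König certificate: {P1, P2, P3, P4, P5, P6} is a vertex cover of size 6 (every listed pair touches it), so no matching can be larger.

6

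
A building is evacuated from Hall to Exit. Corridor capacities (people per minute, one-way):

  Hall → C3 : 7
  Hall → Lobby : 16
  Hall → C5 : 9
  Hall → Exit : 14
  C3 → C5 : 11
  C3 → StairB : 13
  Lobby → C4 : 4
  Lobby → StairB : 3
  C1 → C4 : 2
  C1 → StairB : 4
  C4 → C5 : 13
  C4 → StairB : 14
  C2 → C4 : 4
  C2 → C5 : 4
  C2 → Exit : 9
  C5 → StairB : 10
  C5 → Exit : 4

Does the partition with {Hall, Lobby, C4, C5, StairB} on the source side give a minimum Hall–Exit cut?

Given cut capacity: 7 + 14 + 4 = 25.
Augment Hall→Exit: bottleneck 14, flow now 14.
Augment Hall→C5→Exit: bottleneck 4, flow now 18.
No augmenting path remains; maximum flow = 18.
In the residual graph, reachable from Hall: {Hall, C3, Lobby, C4, C5, StairB}.
Min-cut edges: Hall→Exit (14), C5→Exit (4); capacity 14 + 4 = 18.
Cut capacity 25 exceeds the max flow 18, so it is not minimum.

No — its capacity is 25, but the minimum cut has capacity 18.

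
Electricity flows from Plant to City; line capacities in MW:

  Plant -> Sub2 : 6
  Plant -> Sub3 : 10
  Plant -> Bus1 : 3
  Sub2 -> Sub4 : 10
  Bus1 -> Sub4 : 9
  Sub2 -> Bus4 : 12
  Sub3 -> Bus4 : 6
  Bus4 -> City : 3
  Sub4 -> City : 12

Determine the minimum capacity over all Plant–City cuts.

Augment Plant→Sub2→Sub4→City: bottleneck 6, flow now 6.
Augment Plant→Bus1→Sub4→City: bottleneck 3, flow now 9.
Augment Plant→Sub3→Bus4→City: bottleneck 3, flow now 12.
No augmenting path remains; maximum flow = 12.
By max-flow min-cut, the minimum cut capacity equals the max flow.
In the residual graph, reachable from Plant: {Plant, Sub3, Bus4}.
Min-cut edges: Plant→Sub2 (6), Plant→Bus1 (3), Bus4→City (3); capacity 6 + 3 + 3 = 12.

12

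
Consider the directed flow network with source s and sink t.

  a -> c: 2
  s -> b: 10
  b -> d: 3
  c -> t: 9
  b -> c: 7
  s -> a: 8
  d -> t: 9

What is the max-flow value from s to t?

Augment s→a→c→t: bottleneck 2, flow now 2.
Augment s→b→c→t: bottleneck 7, flow now 9.
Augment s→b→d→t: bottleneck 3, flow now 12.
No augmenting path remains; maximum flow = 12.
In the residual graph, reachable from s: {s, a}.
Min-cut edges: s→b (10), a→c (2); capacity 10 + 2 = 12.
This cut is saturated, so no flow can exceed 12.

12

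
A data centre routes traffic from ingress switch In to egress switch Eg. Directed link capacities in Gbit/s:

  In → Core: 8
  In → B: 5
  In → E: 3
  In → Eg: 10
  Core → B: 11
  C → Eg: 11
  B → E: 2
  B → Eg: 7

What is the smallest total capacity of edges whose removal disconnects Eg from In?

17

Augment In→Eg: bottleneck 10, flow now 10.
Augment In→B→Eg: bottleneck 5, flow now 15.
Augment In→Core→B→Eg: bottleneck 2, flow now 17.
No augmenting path remains; maximum flow = 17.
By max-flow min-cut, the minimum cut capacity equals the max flow.
In the residual graph, reachable from In: {In, Core, B, E}.
Min-cut edges: In→Eg (10), B→Eg (7); capacity 10 + 7 = 17.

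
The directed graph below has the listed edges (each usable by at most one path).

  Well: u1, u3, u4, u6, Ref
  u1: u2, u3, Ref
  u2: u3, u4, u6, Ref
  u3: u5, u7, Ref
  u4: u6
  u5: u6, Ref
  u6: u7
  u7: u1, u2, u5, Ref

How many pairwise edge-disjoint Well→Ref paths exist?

4

Assign every edge capacity 1; by Menger, the answer equals the max flow.
Path Well→Ref (+1); total 1.
Path Well→u1→Ref (+1); total 2.
Path Well→u3→Ref (+1); total 3.
Path Well→u6→u7→Ref (+1); total 4.
No residual Well→Ref path; max flow = 4.
Certifying cut of size 4: {Well→Ref, Well→u1, Well→u3, u6→u7}.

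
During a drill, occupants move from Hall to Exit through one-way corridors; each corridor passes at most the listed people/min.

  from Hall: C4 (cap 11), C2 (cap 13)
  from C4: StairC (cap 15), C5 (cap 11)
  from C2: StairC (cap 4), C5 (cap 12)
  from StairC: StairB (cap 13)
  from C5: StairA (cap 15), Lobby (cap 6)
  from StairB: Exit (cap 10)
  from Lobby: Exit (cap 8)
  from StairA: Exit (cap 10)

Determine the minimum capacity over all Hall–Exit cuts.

24

Augment Hall→C4→StairC→StairB→Exit: bottleneck 10, flow now 10.
Augment Hall→C4→C5→Lobby→Exit: bottleneck 1, flow now 11.
Augment Hall→C2→C5→Lobby→Exit: bottleneck 5, flow now 16.
Augment Hall→C2→C5→StairA→Exit: bottleneck 7, flow now 23.
Augment Hall→C2→StairC→C4→C5→StairA→Exit: bottleneck 1, flow now 24. (uses reverse residual edge)
No augmenting path remains; maximum flow = 24.
By max-flow min-cut, the minimum cut capacity equals the max flow.
In the residual graph, reachable from Hall: {Hall}.
Min-cut edges: Hall→C4 (11), Hall→C2 (13); capacity 11 + 13 = 24.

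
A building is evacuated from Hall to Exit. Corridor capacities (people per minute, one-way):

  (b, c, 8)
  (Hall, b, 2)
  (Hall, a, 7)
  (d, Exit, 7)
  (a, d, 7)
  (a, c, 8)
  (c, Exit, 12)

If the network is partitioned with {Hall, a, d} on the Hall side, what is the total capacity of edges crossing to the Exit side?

Edges leaving {Hall, a, d}: Hall→b (2), a→c (8), d→Exit (7).
Cut capacity = 2 + 8 + 7 = 17.

17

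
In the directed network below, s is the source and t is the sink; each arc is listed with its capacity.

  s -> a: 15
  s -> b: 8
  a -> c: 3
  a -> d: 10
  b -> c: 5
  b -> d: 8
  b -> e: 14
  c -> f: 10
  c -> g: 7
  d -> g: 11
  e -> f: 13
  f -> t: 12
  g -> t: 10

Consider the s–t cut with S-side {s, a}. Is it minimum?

Given cut capacity: 8 + 3 + 10 = 21.
Augment s→a→c→f→t: bottleneck 3, flow now 3.
Augment s→a→d→g→t: bottleneck 10, flow now 13.
Augment s→b→c→f→t: bottleneck 5, flow now 18.
Augment s→b→e→f→t: bottleneck 3, flow now 21.
No augmenting path remains; maximum flow = 21.
Cut capacity 21 equals the max flow, so it is a minimum cut.

Yes — it is a minimum cut (capacity 21).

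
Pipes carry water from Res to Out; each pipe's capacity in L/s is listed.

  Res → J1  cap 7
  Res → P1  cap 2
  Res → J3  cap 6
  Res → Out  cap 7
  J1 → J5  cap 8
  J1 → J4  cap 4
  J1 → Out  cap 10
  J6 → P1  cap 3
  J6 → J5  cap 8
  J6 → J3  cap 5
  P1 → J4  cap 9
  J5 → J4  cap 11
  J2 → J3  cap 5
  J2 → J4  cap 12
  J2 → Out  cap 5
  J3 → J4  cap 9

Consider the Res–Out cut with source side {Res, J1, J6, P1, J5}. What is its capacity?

52

Edges leaving {Res, J1, J6, P1, J5}: Res→J3 (6), Res→Out (7), J1→J4 (4), J1→Out (10), J6→J3 (5), P1→J4 (9), J5→J4 (11).
Cut capacity = 6 + 7 + 4 + 10 + 5 + 9 + 11 = 52.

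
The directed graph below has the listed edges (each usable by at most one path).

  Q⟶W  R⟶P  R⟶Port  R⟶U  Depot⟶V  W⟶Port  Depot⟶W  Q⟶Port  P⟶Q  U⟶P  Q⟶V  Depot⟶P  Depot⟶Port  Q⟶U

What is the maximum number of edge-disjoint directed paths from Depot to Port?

Assign every edge capacity 1; by Menger, the answer equals the max flow.
Path Depot→Port (+1); total 1.
Path Depot→W→Port (+1); total 2.
Path Depot→P→Q→Port (+1); total 3.
No residual Depot→Port path; max flow = 3.
Certifying cut of size 3: {Depot→P, Depot→Port, Depot→W}.

3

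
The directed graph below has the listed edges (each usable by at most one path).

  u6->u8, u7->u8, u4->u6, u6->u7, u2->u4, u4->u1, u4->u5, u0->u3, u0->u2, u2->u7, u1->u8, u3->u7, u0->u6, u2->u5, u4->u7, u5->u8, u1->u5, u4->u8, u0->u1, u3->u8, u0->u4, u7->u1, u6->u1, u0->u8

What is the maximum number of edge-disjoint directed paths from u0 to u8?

Assign every edge capacity 1; by Menger, the answer equals the max flow.
Path u0→u8 (+1); total 1.
Path u0→u1→u8 (+1); total 2.
Path u0→u3→u8 (+1); total 3.
Path u0→u4→u8 (+1); total 4.
Path u0→u6→u8 (+1); total 5.
Path u0→u2→u5→u8 (+1); total 6.
No residual u0→u8 path; max flow = 6.
Certifying cut of size 6: {u0→u1, u0→u2, u0→u3, u0→u4, u0→u6, u0→u8}.

6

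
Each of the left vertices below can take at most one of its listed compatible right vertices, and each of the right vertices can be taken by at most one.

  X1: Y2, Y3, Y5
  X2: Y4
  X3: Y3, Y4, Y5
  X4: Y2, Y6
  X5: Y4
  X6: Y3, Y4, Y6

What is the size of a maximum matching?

5

Unit-capacity flow: source→left, listed edges, right→sink; max matching = max flow.
Augmenting path X1→Y2 (+1); matched 1.
Augmenting path X2→Y4 (+1); matched 2.
Augmenting path X3→Y3 (+1); matched 3.
Augmenting path X4→Y6 (+1); matched 4.
Augmenting path X6→Y3→X3→Y5 (+1); matched 5.
No augmenting path remains; maximum matching = 5.
König certificate: {X1, X3, X4, X6, Y4} is a vertex cover of size 5 (every listed pair touches it), so no matching can be larger.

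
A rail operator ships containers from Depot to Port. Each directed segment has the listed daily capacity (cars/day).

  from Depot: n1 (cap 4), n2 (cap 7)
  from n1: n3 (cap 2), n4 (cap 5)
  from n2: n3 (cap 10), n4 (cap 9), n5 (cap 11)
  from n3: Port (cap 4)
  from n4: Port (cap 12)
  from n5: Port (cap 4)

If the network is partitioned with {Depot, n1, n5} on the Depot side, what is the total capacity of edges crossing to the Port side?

Edges leaving {Depot, n1, n5}: Depot→n2 (7), n1→n3 (2), n1→n4 (5), n5→Port (4).
Cut capacity = 7 + 2 + 5 + 4 = 18.

18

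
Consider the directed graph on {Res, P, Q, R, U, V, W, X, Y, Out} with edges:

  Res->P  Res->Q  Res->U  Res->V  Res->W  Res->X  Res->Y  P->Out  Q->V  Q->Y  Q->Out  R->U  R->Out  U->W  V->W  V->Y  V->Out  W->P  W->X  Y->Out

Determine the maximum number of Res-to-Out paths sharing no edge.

4

Assign every edge capacity 1; by Menger, the answer equals the max flow.
Path Res→P→Out (+1); total 1.
Path Res→Q→Out (+1); total 2.
Path Res→V→Out (+1); total 3.
Path Res→Y→Out (+1); total 4.
No residual Res→Out path; max flow = 4.
Certifying cut of size 4: {P→Out, Res→Q, Res→V, Res→Y}.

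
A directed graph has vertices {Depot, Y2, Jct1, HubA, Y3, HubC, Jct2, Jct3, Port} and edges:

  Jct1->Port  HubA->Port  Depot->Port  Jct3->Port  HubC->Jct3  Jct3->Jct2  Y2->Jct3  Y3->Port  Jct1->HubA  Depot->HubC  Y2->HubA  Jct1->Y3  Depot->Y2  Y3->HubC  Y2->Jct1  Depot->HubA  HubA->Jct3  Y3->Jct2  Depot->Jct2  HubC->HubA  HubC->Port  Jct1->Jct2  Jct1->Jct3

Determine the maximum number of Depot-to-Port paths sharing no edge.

Assign every edge capacity 1; by Menger, the answer equals the max flow.
Path Depot→Port (+1); total 1.
Path Depot→HubA→Port (+1); total 2.
Path Depot→HubC→Port (+1); total 3.
Path Depot→Y2→Jct1→Port (+1); total 4.
No residual Depot→Port path; max flow = 4.
Certifying cut of size 4: {Depot→HubA, Depot→HubC, Depot→Port, Depot→Y2}.

4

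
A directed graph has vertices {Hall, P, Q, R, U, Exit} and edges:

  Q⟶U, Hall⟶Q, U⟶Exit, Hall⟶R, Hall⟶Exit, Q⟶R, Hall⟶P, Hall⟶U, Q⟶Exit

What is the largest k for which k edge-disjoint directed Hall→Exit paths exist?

3

Assign every edge capacity 1; by Menger, the answer equals the max flow.
Path Hall→Exit (+1); total 1.
Path Hall→Q→Exit (+1); total 2.
Path Hall→U→Exit (+1); total 3.
No residual Hall→Exit path; max flow = 3.
Certifying cut of size 3: {Hall→Exit, Hall→Q, Hall→U}.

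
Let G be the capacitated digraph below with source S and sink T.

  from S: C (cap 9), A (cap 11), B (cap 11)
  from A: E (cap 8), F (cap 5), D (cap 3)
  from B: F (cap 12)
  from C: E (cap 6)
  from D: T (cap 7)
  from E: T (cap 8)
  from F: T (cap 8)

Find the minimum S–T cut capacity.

19

Augment S→A→D→T: bottleneck 3, flow now 3.
Augment S→A→E→T: bottleneck 8, flow now 11.
Augment S→B→F→T: bottleneck 8, flow now 19.
No augmenting path remains; maximum flow = 19.
By max-flow min-cut, the minimum cut capacity equals the max flow.
In the residual graph, reachable from S: {S, A, B, C, E, F}.
Min-cut edges: A→D (3), E→T (8), F→T (8); capacity 3 + 8 + 8 = 19.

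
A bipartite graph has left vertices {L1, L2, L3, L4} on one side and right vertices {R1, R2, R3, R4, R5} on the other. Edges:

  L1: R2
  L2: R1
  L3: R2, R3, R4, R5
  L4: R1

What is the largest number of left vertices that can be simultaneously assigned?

Unit-capacity flow: source→left, listed edges, right→sink; max matching = max flow.
Augmenting path L1→R2 (+1); matched 1.
Augmenting path L2→R1 (+1); matched 2.
Augmenting path L3→R3 (+1); matched 3.
No augmenting path remains; maximum matching = 3.
König certificate: {L1, L3, R1} is a vertex cover of size 3 (every listed pair touches it), so no matching can be larger.

3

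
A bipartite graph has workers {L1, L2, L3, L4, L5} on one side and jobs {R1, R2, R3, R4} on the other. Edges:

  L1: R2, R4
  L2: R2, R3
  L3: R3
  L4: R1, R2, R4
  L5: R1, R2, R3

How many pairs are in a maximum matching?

Unit-capacity flow: source→left, listed edges, right→sink; max matching = max flow.
Augmenting path L1→R2 (+1); matched 1.
Augmenting path L2→R3 (+1); matched 2.
Augmenting path L4→R1 (+1); matched 3.
Augmenting path L5→R1→L4→R4 (+1); matched 4.
No augmenting path remains; maximum matching = 4.
König certificate: {R1, R2, R3, R4} is a vertex cover of size 4 (every listed pair touches it), so no matching can be larger.

4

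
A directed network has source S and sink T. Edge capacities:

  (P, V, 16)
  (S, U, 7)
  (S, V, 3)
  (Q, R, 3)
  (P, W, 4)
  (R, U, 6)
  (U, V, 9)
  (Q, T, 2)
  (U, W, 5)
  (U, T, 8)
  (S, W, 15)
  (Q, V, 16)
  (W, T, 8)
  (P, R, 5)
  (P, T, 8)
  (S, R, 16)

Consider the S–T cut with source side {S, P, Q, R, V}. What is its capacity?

42

Edges leaving {S, P, Q, R, V}: S→U (7), S→W (15), P→W (4), P→T (8), Q→T (2), R→U (6).
Cut capacity = 7 + 15 + 4 + 8 + 2 + 6 = 42.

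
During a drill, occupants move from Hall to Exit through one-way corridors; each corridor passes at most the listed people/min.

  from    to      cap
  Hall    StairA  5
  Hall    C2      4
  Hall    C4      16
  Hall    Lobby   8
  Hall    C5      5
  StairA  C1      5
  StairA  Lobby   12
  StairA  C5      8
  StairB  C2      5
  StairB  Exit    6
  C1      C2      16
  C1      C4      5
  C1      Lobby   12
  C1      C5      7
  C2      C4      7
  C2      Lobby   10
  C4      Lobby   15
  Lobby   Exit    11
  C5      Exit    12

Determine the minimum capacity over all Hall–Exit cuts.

21

Augment Hall→Lobby→Exit: bottleneck 8, flow now 8.
Augment Hall→C5→Exit: bottleneck 5, flow now 13.
Augment Hall→StairA→Lobby→Exit: bottleneck 3, flow now 16.
Augment Hall→StairA→C5→Exit: bottleneck 2, flow now 18.
Augment Hall→C2→Lobby→StairA→C5→Exit: bottleneck 3, flow now 21. (uses reverse residual edge)
No augmenting path remains; maximum flow = 21.
By max-flow min-cut, the minimum cut capacity equals the max flow.
In the residual graph, reachable from Hall: {Hall, C2, C4, Lobby}.
Min-cut edges: Hall→StairA (5), Hall→C5 (5), Lobby→Exit (11); capacity 5 + 5 + 11 = 21.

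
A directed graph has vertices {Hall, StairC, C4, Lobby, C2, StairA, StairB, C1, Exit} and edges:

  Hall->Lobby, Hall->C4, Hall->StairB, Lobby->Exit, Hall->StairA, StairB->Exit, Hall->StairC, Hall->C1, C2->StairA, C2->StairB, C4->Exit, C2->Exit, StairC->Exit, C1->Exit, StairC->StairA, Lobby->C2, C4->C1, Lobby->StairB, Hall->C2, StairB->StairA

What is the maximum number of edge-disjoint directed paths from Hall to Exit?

Assign every edge capacity 1; by Menger, the answer equals the max flow.
Path Hall→StairC→Exit (+1); total 1.
Path Hall→C4→Exit (+1); total 2.
Path Hall→Lobby→Exit (+1); total 3.
Path Hall→C2→Exit (+1); total 4.
Path Hall→StairB→Exit (+1); total 5.
Path Hall→C1→Exit (+1); total 6.
No residual Hall→Exit path; max flow = 6.
Certifying cut of size 6: {Hall→C1, Hall→C2, Hall→C4, Hall→Lobby, Hall→StairB, Hall→StairC}.

6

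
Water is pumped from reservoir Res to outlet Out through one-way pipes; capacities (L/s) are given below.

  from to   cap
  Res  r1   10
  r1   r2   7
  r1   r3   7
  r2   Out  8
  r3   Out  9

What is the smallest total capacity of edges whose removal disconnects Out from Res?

Augment Res→r1→r2→Out: bottleneck 7, flow now 7.
Augment Res→r1→r3→Out: bottleneck 3, flow now 10.
No augmenting path remains; maximum flow = 10.
By max-flow min-cut, the minimum cut capacity equals the max flow.
In the residual graph, reachable from Res: {Res}.
Min-cut edges: Res→r1 (10); capacity 10 = 10.

10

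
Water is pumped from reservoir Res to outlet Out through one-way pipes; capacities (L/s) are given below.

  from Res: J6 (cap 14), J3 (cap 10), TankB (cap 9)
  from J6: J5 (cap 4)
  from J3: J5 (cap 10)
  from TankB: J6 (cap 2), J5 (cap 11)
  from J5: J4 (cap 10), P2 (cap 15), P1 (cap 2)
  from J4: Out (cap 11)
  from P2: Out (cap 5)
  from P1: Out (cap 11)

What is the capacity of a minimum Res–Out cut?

Augment Res→J6→J5→J4→Out: bottleneck 4, flow now 4.
Augment Res→J3→J5→J4→Out: bottleneck 6, flow now 10.
Augment Res→J3→J5→P2→Out: bottleneck 4, flow now 14.
Augment Res→TankB→J5→P2→Out: bottleneck 1, flow now 15.
Augment Res→TankB→J5→P1→Out: bottleneck 2, flow now 17.
No augmenting path remains; maximum flow = 17.
By max-flow min-cut, the minimum cut capacity equals the max flow.
In the residual graph, reachable from Res: {Res, J6, J3, TankB, J5, P2}.
Min-cut edges: J5→J4 (10), J5→P1 (2), P2→Out (5); capacity 10 + 2 + 5 = 17.

17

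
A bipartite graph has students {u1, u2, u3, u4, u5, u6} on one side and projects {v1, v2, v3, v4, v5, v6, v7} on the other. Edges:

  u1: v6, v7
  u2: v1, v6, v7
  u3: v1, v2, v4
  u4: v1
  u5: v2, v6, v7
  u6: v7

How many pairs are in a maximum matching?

5

Unit-capacity flow: source→left, listed edges, right→sink; max matching = max flow.
Augmenting path u1→v6 (+1); matched 1.
Augmenting path u2→v1 (+1); matched 2.
Augmenting path u3→v2 (+1); matched 3.
Augmenting path u5→v7 (+1); matched 4.
Augmenting path u6→v7→u5→v2→u3→v4 (+1); matched 5.
No augmenting path remains; maximum matching = 5.
König certificate: {u3, u5, v1, v6, v7} is a vertex cover of size 5 (every listed pair touches it), so no matching can be larger.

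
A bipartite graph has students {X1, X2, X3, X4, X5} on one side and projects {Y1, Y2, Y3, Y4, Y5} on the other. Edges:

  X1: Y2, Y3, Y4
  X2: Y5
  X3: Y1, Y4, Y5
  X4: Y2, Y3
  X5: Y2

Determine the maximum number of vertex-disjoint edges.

5

Unit-capacity flow: source→left, listed edges, right→sink; max matching = max flow.
Augmenting path X1→Y2 (+1); matched 1.
Augmenting path X2→Y5 (+1); matched 2.
Augmenting path X3→Y1 (+1); matched 3.
Augmenting path X4→Y3 (+1); matched 4.
Augmenting path X5→Y2→X1→Y4 (+1); matched 5.
No augmenting path remains; maximum matching = 5.
König certificate: {X1, X2, X3, X4, X5} is a vertex cover of size 5 (every listed pair touches it), so no matching can be larger.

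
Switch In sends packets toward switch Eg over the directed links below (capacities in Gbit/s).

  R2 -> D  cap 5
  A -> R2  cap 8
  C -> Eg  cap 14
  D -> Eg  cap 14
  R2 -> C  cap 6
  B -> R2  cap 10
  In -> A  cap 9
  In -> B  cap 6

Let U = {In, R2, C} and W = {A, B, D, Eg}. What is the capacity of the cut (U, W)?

34

Edges leaving {In, R2, C}: In→A (9), In→B (6), R2→D (5), C→Eg (14).
Cut capacity = 9 + 6 + 5 + 14 = 34.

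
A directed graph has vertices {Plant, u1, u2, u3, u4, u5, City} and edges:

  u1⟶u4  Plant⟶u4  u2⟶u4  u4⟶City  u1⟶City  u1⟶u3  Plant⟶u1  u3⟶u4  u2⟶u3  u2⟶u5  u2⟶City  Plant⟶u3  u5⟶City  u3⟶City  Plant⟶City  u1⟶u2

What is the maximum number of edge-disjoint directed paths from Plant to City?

Assign every edge capacity 1; by Menger, the answer equals the max flow.
Path Plant→City (+1); total 1.
Path Plant→u1→City (+1); total 2.
Path Plant→u3→City (+1); total 3.
Path Plant→u4→City (+1); total 4.
No residual Plant→City path; max flow = 4.
Certifying cut of size 4: {Plant→City, Plant→u1, Plant→u3, Plant→u4}.

4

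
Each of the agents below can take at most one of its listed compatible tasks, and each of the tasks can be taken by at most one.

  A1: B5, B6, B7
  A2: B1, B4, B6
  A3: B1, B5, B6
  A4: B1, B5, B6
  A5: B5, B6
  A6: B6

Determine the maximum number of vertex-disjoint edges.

Unit-capacity flow: source→left, listed edges, right→sink; max matching = max flow.
Augmenting path A1→B5 (+1); matched 1.
Augmenting path A2→B1 (+1); matched 2.
Augmenting path A3→B6 (+1); matched 3.
Augmenting path A4→B1→A2→B4 (+1); matched 4.
Augmenting path A5→B5→A1→B7 (+1); matched 5.
No augmenting path remains; maximum matching = 5.
König certificate: {A1, A2, B1, B5, B6} is a vertex cover of size 5 (every listed pair touches it), so no matching can be larger.

5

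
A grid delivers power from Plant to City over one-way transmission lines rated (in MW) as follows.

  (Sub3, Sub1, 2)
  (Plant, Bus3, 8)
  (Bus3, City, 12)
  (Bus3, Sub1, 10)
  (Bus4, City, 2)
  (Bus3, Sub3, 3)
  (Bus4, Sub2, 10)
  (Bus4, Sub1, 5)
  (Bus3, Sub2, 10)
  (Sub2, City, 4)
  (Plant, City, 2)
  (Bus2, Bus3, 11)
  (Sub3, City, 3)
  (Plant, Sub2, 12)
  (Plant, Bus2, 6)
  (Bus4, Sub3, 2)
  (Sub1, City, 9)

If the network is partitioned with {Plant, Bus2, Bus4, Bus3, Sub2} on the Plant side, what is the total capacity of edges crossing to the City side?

40

Edges leaving {Plant, Bus2, Bus4, Bus3, Sub2}: Plant→City (2), Bus4→Sub3 (2), Bus4→Sub1 (5), Bus4→City (2), Bus3→Sub3 (3), Bus3→Sub1 (10), Bus3→City (12), Sub2→City (4).
Cut capacity = 2 + 2 + 5 + 2 + 3 + 10 + 12 + 4 = 40.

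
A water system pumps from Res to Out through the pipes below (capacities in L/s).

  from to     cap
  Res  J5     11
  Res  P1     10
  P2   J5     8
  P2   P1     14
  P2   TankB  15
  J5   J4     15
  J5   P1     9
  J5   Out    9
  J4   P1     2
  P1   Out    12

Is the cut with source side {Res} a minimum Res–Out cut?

Yes — it is a minimum cut (capacity 21).

Given cut capacity: 11 + 10 = 21.
Augment Res→J5→Out: bottleneck 9, flow now 9.
Augment Res→P1→Out: bottleneck 10, flow now 19.
Augment Res→J5→P1→Out: bottleneck 2, flow now 21.
No augmenting path remains; maximum flow = 21.
Cut capacity 21 equals the max flow, so it is a minimum cut.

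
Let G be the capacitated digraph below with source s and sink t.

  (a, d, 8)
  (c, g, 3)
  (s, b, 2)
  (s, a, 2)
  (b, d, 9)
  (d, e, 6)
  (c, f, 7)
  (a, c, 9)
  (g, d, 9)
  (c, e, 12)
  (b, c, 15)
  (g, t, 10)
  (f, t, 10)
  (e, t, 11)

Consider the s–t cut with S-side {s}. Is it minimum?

Yes — it is a minimum cut (capacity 4).

Given cut capacity: 2 + 2 = 4.
Augment s→a→c→e→t: bottleneck 2, flow now 2.
Augment s→b→c→e→t: bottleneck 2, flow now 4.
No augmenting path remains; maximum flow = 4.
Cut capacity 4 equals the max flow, so it is a minimum cut.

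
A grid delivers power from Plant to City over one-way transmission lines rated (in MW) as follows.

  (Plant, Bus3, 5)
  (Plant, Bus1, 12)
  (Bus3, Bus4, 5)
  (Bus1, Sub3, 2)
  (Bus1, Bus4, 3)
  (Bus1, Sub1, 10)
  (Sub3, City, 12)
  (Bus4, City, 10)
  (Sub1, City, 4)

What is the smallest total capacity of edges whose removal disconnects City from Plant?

Augment Plant→Bus3→Bus4→City: bottleneck 5, flow now 5.
Augment Plant→Bus1→Sub3→City: bottleneck 2, flow now 7.
Augment Plant→Bus1→Bus4→City: bottleneck 3, flow now 10.
Augment Plant→Bus1→Sub1→City: bottleneck 4, flow now 14.
No augmenting path remains; maximum flow = 14.
By max-flow min-cut, the minimum cut capacity equals the max flow.
In the residual graph, reachable from Plant: {Plant, Bus1, Sub1}.
Min-cut edges: Plant→Bus3 (5), Bus1→Sub3 (2), Bus1→Bus4 (3), Sub1→City (4); capacity 5 + 2 + 3 + 4 = 14.

14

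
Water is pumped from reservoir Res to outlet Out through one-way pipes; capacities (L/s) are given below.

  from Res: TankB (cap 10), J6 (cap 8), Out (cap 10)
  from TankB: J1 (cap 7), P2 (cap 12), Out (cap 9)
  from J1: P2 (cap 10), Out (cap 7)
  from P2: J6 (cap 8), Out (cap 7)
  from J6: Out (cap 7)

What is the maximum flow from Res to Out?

27

Augment Res→Out: bottleneck 10, flow now 10.
Augment Res→TankB→Out: bottleneck 9, flow now 19.
Augment Res→J6→Out: bottleneck 7, flow now 26.
Augment Res→TankB→J1→Out: bottleneck 1, flow now 27.
No augmenting path remains; maximum flow = 27.
In the residual graph, reachable from Res: {Res, J6}.
Min-cut edges: Res→TankB (10), Res→Out (10), J6→Out (7); capacity 10 + 10 + 7 = 27.
This cut is saturated, so no flow can exceed 27.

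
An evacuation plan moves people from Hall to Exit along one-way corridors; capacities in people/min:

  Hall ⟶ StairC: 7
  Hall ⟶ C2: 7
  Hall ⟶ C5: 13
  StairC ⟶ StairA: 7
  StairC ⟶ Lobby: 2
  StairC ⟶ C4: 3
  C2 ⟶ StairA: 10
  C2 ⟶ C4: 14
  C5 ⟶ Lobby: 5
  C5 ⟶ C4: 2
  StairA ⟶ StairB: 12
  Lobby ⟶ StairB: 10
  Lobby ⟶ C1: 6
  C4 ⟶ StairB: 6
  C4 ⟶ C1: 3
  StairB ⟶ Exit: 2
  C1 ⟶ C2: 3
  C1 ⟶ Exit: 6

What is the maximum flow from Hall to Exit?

8

Augment Hall→StairC→StairA→StairB→Exit: bottleneck 2, flow now 2.
Augment Hall→StairC→Lobby→C1→Exit: bottleneck 2, flow now 4.
Augment Hall→StairC→C4→C1→Exit: bottleneck 3, flow now 7.
Augment Hall→C5→Lobby→C1→Exit: bottleneck 1, flow now 8.
No augmenting path remains; maximum flow = 8.
In the residual graph, reachable from Hall: {Hall, StairC, C2, C5, StairA, Lobby, C4, StairB, C1}.
Min-cut edges: StairB→Exit (2), C1→Exit (6); capacity 2 + 6 = 8.
This cut is saturated, so no flow can exceed 8.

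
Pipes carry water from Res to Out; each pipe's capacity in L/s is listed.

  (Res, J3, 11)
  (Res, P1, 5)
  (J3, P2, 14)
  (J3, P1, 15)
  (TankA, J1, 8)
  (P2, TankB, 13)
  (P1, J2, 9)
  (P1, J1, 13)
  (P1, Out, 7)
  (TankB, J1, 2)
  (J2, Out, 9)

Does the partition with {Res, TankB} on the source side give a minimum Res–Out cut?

Given cut capacity: 11 + 5 + 2 = 18.
Augment Res→P1→Out: bottleneck 5, flow now 5.
Augment Res→J3→P1→Out: bottleneck 2, flow now 7.
Augment Res→J3→P1→J2→Out: bottleneck 9, flow now 16.
No augmenting path remains; maximum flow = 16.
In the residual graph, reachable from Res: {Res}.
Min-cut edges: Res→J3 (11), Res→P1 (5); capacity 11 + 5 = 16.
Cut capacity 18 exceeds the max flow 16, so it is not minimum.

No — its capacity is 18, but the minimum cut has capacity 16.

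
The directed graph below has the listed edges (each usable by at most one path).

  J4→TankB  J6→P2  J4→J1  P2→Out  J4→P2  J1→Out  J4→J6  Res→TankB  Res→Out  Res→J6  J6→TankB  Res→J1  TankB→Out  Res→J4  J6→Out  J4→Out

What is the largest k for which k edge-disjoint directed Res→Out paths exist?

5

Assign every edge capacity 1; by Menger, the answer equals the max flow.
Path Res→Out (+1); total 1.
Path Res→J6→Out (+1); total 2.
Path Res→J4→Out (+1); total 3.
Path Res→J1→Out (+1); total 4.
Path Res→TankB→Out (+1); total 5.
No residual Res→Out path; max flow = 5.
Certifying cut of size 5: {Res→J1, Res→J4, Res→J6, Res→Out, Res→TankB}.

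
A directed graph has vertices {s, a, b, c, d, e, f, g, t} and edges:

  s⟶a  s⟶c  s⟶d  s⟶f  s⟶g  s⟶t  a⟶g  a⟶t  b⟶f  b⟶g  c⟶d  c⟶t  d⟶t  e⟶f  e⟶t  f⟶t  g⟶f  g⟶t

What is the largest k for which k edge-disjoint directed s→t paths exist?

6

Assign every edge capacity 1; by Menger, the answer equals the max flow.
Path s→t (+1); total 1.
Path s→a→t (+1); total 2.
Path s→c→t (+1); total 3.
Path s→d→t (+1); total 4.
Path s→f→t (+1); total 5.
Path s→g→t (+1); total 6.
No residual s→t path; max flow = 6.
Certifying cut of size 6: {s→a, s→c, s→d, s→f, s→g, s→t}.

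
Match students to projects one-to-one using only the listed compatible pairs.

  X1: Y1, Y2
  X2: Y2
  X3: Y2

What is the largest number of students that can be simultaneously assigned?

Unit-capacity flow: source→left, listed edges, right→sink; max matching = max flow.
Augmenting path X1→Y1 (+1); matched 1.
Augmenting path X2→Y2 (+1); matched 2.
No augmenting path remains; maximum matching = 2.
König certificate: {X1, Y2} is a vertex cover of size 2 (every listed pair touches it), so no matching can be larger.

2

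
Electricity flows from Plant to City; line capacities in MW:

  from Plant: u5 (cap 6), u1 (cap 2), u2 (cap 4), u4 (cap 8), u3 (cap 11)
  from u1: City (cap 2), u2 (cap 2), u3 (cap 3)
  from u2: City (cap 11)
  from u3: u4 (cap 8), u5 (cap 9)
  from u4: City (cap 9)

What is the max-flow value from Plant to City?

Augment Plant→u1→City: bottleneck 2, flow now 2.
Augment Plant→u2→City: bottleneck 4, flow now 6.
Augment Plant→u4→City: bottleneck 8, flow now 14.
Augment Plant→u3→u4→City: bottleneck 1, flow now 15.
No augmenting path remains; maximum flow = 15.
In the residual graph, reachable from Plant: {Plant, u3, u4, u5}.
Min-cut edges: Plant→u1 (2), Plant→u2 (4), u4→City (9); capacity 2 + 4 + 9 = 15.
This cut is saturated, so no flow can exceed 15.

15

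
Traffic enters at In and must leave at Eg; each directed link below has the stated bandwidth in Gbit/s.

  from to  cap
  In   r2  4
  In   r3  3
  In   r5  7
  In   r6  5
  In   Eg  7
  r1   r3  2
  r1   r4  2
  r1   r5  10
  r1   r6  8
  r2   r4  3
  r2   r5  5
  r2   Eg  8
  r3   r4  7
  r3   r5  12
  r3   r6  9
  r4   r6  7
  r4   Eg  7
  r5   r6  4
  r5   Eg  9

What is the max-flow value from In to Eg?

21

Augment In→Eg: bottleneck 7, flow now 7.
Augment In→r2→Eg: bottleneck 4, flow now 11.
Augment In→r5→Eg: bottleneck 7, flow now 18.
Augment In→r3→r4→Eg: bottleneck 3, flow now 21.
No augmenting path remains; maximum flow = 21.
In the residual graph, reachable from In: {In, r6}.
Min-cut edges: In→r2 (4), In→r3 (3), In→r5 (7), In→Eg (7); capacity 4 + 3 + 7 + 7 = 21.
This cut is saturated, so no flow can exceed 21.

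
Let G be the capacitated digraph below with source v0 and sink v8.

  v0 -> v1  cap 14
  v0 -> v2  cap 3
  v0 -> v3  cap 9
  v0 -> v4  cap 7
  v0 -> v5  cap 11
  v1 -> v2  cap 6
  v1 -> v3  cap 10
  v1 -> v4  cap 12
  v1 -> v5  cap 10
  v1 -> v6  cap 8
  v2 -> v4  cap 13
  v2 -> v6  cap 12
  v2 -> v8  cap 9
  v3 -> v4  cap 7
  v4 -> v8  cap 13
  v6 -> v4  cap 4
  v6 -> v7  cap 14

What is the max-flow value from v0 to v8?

Augment v0→v2→v8: bottleneck 3, flow now 3.
Augment v0→v4→v8: bottleneck 7, flow now 10.
Augment v0→v1→v2→v8: bottleneck 6, flow now 16.
Augment v0→v1→v4→v8: bottleneck 6, flow now 22.
No augmenting path remains; maximum flow = 22.
In the residual graph, reachable from v0: {v0, v1, v3, v4, v5, v6, v7}.
Min-cut edges: v0→v2 (3), v1→v2 (6), v4→v8 (13); capacity 3 + 6 + 13 = 22.
This cut is saturated, so no flow can exceed 22.

22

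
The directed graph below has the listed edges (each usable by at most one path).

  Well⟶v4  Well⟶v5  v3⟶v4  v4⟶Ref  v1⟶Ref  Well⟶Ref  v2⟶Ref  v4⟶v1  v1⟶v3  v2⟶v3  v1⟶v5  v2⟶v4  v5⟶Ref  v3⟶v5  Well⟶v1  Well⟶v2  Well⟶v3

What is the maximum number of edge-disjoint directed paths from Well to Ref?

Assign every edge capacity 1; by Menger, the answer equals the max flow.
Path Well→Ref (+1); total 1.
Path Well→v1→Ref (+1); total 2.
Path Well→v2→Ref (+1); total 3.
Path Well→v4→Ref (+1); total 4.
Path Well→v5→Ref (+1); total 5.
No residual Well→Ref path; max flow = 5.
Certifying cut of size 5: {Well→Ref, Well→v2, v1→Ref, v4→Ref, v5→Ref}.

5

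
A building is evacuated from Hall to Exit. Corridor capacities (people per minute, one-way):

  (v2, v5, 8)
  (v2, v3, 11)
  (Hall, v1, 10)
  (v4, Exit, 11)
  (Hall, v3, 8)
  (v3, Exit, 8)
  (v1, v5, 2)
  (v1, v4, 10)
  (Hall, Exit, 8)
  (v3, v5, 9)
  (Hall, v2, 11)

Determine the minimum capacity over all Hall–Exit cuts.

26

Augment Hall→Exit: bottleneck 8, flow now 8.
Augment Hall→v3→Exit: bottleneck 8, flow now 16.
Augment Hall→v1→v4→Exit: bottleneck 10, flow now 26.
No augmenting path remains; maximum flow = 26.
By max-flow min-cut, the minimum cut capacity equals the max flow.
In the residual graph, reachable from Hall: {Hall, v2, v3, v5}.
Min-cut edges: Hall→v1 (10), Hall→Exit (8), v3→Exit (8); capacity 10 + 8 + 8 = 26.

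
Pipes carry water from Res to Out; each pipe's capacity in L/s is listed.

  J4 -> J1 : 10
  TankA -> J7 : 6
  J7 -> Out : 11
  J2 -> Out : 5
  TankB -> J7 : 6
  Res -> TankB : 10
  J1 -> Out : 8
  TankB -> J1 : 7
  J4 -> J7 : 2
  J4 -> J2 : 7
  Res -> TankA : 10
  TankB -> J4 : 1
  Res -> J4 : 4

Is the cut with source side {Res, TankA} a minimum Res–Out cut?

Yes — it is a minimum cut (capacity 20).

Given cut capacity: 4 + 10 + 6 = 20.
Augment Res→TankA→J7→Out: bottleneck 6, flow now 6.
Augment Res→J4→J2→Out: bottleneck 4, flow now 10.
Augment Res→TankB→J1→Out: bottleneck 7, flow now 17.
Augment Res→TankB→J7→Out: bottleneck 3, flow now 20.
No augmenting path remains; maximum flow = 20.
Cut capacity 20 equals the max flow, so it is a minimum cut.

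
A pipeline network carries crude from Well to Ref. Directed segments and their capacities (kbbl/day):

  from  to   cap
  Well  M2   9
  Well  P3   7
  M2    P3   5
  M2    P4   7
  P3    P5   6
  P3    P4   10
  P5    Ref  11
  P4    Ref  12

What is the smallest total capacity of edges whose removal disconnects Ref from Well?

16

Augment Well→M2→P4→Ref: bottleneck 7, flow now 7.
Augment Well→P3→P5→Ref: bottleneck 6, flow now 13.
Augment Well→P3→P4→Ref: bottleneck 1, flow now 14.
Augment Well→M2→P3→P4→Ref: bottleneck 2, flow now 16.
No augmenting path remains; maximum flow = 16.
By max-flow min-cut, the minimum cut capacity equals the max flow.
In the residual graph, reachable from Well: {Well}.
Min-cut edges: Well→M2 (9), Well→P3 (7); capacity 9 + 7 = 16.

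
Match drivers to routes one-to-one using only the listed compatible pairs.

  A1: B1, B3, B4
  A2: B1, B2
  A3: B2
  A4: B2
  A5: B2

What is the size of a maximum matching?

Unit-capacity flow: source→left, listed edges, right→sink; max matching = max flow.
Augmenting path A1→B1 (+1); matched 1.
Augmenting path A2→B2 (+1); matched 2.
Augmenting path A3→B2→A2→B1→A1→B3 (+1); matched 3.
No augmenting path remains; maximum matching = 3.
König certificate: {A1, A2, B2} is a vertex cover of size 3 (every listed pair touches it), so no matching can be larger.

3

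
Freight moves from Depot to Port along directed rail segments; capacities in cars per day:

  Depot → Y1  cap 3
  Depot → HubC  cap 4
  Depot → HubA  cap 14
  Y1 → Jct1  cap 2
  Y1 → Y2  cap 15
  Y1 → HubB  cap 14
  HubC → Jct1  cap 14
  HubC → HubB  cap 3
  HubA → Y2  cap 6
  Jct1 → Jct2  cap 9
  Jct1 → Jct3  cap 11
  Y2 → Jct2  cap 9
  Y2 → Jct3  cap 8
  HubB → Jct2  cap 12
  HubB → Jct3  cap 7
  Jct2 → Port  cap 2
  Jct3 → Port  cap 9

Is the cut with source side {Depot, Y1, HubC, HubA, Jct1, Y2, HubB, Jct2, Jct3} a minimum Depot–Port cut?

Yes — it is a minimum cut (capacity 11).

Given cut capacity: 2 + 9 = 11.
Augment Depot→Y1→Jct1→Jct2→Port: bottleneck 2, flow now 2.
Augment Depot→Y1→Y2→Jct3→Port: bottleneck 1, flow now 3.
Augment Depot→HubC→Jct1→Jct3→Port: bottleneck 4, flow now 7.
Augment Depot→HubA→Y2→Jct3→Port: bottleneck 4, flow now 11.
No augmenting path remains; maximum flow = 11.
Cut capacity 11 equals the max flow, so it is a minimum cut.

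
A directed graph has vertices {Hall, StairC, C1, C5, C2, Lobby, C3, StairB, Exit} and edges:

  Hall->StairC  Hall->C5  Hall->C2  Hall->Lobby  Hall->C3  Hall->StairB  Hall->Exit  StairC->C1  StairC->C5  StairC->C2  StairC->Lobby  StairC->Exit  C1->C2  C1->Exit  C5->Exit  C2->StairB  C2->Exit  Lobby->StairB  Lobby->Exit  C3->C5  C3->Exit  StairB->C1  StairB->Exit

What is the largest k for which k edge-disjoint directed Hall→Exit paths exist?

Assign every edge capacity 1; by Menger, the answer equals the max flow.
Path Hall→Exit (+1); total 1.
Path Hall→StairC→Exit (+1); total 2.
Path Hall→C5→Exit (+1); total 3.
Path Hall→C2→Exit (+1); total 4.
Path Hall→Lobby→Exit (+1); total 5.
Path Hall→C3→Exit (+1); total 6.
Path Hall→StairB→Exit (+1); total 7.
No residual Hall→Exit path; max flow = 7.
Certifying cut of size 7: {Hall→C2, Hall→C3, Hall→C5, Hall→Exit, Hall→Lobby, Hall→StairB, Hall→StairC}.

7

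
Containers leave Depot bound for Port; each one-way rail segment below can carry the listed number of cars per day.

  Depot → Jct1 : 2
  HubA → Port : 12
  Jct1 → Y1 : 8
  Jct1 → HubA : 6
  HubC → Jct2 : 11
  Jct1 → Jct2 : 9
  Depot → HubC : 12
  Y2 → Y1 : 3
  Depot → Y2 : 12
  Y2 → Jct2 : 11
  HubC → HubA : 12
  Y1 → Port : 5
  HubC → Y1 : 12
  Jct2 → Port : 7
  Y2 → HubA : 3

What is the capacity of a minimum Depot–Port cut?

24

Augment Depot→Y2→Y1→Port: bottleneck 3, flow now 3.
Augment Depot→Y2→HubA→Port: bottleneck 3, flow now 6.
Augment Depot→Y2→Jct2→Port: bottleneck 6, flow now 12.
Augment Depot→Jct1→Y1→Port: bottleneck 2, flow now 14.
Augment Depot→HubC→HubA→Port: bottleneck 9, flow now 23.
Augment Depot→HubC→Jct2→Port: bottleneck 1, flow now 24.
No augmenting path remains; maximum flow = 24.
By max-flow min-cut, the minimum cut capacity equals the max flow.
In the residual graph, reachable from Depot: {Depot, Y2, Jct1, HubC, Y1, HubA, Jct2}.
Min-cut edges: Y1→Port (5), HubA→Port (12), Jct2→Port (7); capacity 5 + 12 + 7 = 24.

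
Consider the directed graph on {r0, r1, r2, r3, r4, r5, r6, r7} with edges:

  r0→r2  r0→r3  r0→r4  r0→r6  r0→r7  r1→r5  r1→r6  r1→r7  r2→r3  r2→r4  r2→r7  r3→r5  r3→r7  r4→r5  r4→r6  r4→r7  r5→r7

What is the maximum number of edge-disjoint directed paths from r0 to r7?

4

Assign every edge capacity 1; by Menger, the answer equals the max flow.
Path r0→r7 (+1); total 1.
Path r0→r2→r7 (+1); total 2.
Path r0→r3→r7 (+1); total 3.
Path r0→r4→r7 (+1); total 4.
No residual r0→r7 path; max flow = 4.
Certifying cut of size 4: {r0→r2, r0→r3, r0→r4, r0→r7}.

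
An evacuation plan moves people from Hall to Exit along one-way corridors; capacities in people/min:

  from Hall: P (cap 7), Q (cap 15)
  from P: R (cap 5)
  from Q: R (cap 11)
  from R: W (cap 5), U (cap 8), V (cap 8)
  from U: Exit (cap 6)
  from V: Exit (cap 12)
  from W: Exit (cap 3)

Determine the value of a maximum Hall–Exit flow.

Augment Hall→P→R→U→Exit: bottleneck 5, flow now 5.
Augment Hall→Q→R→U→Exit: bottleneck 1, flow now 6.
Augment Hall→Q→R→V→Exit: bottleneck 8, flow now 14.
Augment Hall→Q→R→W→Exit: bottleneck 2, flow now 16.
No augmenting path remains; maximum flow = 16.
In the residual graph, reachable from Hall: {Hall, P, Q}.
Min-cut edges: P→R (5), Q→R (11); capacity 5 + 11 = 16.
This cut is saturated, so no flow can exceed 16.

16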